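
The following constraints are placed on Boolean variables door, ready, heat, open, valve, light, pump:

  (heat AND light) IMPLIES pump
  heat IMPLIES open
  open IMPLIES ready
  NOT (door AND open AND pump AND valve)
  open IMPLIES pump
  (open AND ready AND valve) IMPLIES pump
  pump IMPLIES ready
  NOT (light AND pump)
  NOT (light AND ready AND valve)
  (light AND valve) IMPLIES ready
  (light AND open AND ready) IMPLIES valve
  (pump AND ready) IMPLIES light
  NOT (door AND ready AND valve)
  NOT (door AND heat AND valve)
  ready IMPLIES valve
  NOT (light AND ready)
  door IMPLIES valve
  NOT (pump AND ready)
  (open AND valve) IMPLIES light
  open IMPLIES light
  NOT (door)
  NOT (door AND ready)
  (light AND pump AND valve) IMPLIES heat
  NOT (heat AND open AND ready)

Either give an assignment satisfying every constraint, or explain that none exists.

Unit clause (NOT door) forces door = False.
Set ready = False.
  then (NOT pump OR ready) forces pump = False.
  then (NOT open OR ready) forces open = False.
  then (NOT heat OR open) forces heat = False.
Set valve = True.
  then (NOT light OR ready OR NOT valve) forces light = False.
All clauses satisfied.

door = False, ready = False, heat = False, open = False, valve = True, light = False, pump = False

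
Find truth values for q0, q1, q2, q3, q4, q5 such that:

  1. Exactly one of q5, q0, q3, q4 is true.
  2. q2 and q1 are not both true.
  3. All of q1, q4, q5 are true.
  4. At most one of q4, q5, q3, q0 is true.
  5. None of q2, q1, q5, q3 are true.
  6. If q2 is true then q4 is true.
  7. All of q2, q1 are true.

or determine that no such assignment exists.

Case q1 = True:
  Constraint (5) is violated (q1=T) — contradiction.
Case q1 = False:
  Constraint (3) is violated (q1=F) — contradiction.
Both cases fail — unsatisfiable.

The formula is unsatisfiable.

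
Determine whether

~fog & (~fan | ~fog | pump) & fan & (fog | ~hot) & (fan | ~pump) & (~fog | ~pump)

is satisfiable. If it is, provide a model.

Unit clause (~fog) forces fog = False.
Unit clause (fan) forces fan = True.
In (fog | ~hot) only ~hot is left, so hot = False.
Set pump = True.
All clauses satisfied.

fan=T, hot=F, fog=F, pump=T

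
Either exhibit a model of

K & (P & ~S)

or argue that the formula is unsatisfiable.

S = False; P = True; K = True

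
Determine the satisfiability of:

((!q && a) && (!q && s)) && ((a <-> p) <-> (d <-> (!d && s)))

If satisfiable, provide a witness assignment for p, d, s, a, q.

p = False, d = False, s = True, a = True, q = False

  (!q && a) && (!q && s) = True
    !q && a = True
      !q = True
    !q && s = True
      !q = True
  (a <-> p) <-> (d <-> (!d && s)) = True
    a <-> p = False
    d <-> (!d && s) = False
      !d && s = True
        !d = True
Both conjuncts True, so the formula holds.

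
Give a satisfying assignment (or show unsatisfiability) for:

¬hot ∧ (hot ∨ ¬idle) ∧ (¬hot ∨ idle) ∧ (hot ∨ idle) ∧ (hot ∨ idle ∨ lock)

Case hot = True:
  Clause (¬hot) is falsified — contradiction.
Case hot = False:
  (hot ∨ ¬idle) forces idle = False.
  Clause (hot ∨ idle) is falsified — contradiction.
Both cases fail, so the formula is unsatisfiable.

No satisfying assignment exists.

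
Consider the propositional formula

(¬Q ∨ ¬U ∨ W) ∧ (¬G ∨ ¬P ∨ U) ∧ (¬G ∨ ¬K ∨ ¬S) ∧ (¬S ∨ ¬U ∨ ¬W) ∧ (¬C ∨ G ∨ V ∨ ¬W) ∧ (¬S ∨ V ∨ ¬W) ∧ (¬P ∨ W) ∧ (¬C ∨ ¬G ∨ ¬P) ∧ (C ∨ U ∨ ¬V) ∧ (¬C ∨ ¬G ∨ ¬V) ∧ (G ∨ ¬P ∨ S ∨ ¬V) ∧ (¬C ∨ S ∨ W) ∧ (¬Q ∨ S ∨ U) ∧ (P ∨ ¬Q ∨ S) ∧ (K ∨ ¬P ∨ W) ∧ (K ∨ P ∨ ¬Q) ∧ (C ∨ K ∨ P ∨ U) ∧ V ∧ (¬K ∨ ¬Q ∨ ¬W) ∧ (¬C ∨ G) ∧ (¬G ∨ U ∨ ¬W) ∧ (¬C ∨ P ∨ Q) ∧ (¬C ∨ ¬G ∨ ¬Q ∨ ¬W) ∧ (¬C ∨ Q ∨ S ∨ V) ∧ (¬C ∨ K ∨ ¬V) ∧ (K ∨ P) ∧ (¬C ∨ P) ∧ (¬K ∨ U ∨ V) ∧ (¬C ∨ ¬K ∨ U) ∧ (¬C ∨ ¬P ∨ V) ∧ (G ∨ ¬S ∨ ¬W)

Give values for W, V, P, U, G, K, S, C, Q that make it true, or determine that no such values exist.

Unit clause (V) forces V = True.
Set W = True.
Set P = True.
Try U = False:
  (¬G ∨ ¬P ∨ U) forces G = False.
  (C ∨ U ∨ ¬V) forces C = True.
  clause (¬C ∨ G) is falsified — backtrack.
So U = True.
  then (¬S ∨ ¬U ∨ ¬W) forces S = False.
  then (G ∨ ¬P ∨ S ∨ ¬V) forces G = True.
  then (¬C ∨ ¬G ∨ ¬P) forces C = False.
Set K = True.
  then (¬K ∨ ¬Q ∨ ¬W) forces Q = False.
All clauses satisfied.

W=T; V=T; P=T; U=T; G=T; K=T; S=F; C=F; Q=F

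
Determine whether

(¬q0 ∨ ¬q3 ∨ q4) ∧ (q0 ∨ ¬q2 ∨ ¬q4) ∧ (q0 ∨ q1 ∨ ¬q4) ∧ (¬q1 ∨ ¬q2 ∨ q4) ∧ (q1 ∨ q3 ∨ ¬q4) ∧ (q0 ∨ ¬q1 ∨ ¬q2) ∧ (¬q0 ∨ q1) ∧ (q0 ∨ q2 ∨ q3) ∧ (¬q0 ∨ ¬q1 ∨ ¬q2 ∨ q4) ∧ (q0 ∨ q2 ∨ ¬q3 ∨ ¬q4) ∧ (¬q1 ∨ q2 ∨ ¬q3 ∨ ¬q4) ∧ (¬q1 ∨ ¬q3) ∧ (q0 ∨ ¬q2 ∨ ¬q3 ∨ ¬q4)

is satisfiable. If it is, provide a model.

q0 = False; q1 = False; q2 = False; q3 = True; q4 = False

Set q0 = False.
Set q1 = False.
  then (q0 ∨ q1 ∨ ¬q4) forces q4 = False.
Set q2 = False.
  then (q0 ∨ q2 ∨ q3) forces q3 = True.
All clauses satisfied.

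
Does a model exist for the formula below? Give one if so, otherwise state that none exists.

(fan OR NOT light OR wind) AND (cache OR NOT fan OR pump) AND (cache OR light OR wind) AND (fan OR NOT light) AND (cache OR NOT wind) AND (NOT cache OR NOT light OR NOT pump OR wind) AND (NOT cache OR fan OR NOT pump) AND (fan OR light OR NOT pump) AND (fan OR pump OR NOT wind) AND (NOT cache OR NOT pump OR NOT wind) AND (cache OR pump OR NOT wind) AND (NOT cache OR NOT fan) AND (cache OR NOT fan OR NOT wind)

pump=F, light=F, wind=F, cache=T, fan=F

Set pump = False.
Try light = True:
  (fan OR NOT light) forces fan = True.
  (cache OR NOT fan OR pump) forces cache = True.
  clause (NOT cache OR NOT fan) is falsified — backtrack.
So light = False.
Set wind = False.
  then (cache OR light OR wind) forces cache = True.
  then (NOT cache OR NOT fan) forces fan = False.
All clauses satisfied.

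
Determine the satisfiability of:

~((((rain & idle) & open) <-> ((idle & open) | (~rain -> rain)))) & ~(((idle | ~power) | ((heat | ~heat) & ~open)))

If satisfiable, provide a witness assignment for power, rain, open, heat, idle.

power=T, rain=T, open=T, heat=F, idle=F

  ~((((rain & idle) & open) <-> ((idle & open) | (~rain -> rain)))) = True
    ((rain & idle) & open) <-> ((idle & open) | (~rain -> rain)) = False
      (rain & idle) & open = False
        rain & idle = False
      (idle & open) | (~rain -> rain) = True
        idle & open = False
        ~rain -> rain = True
          ~rain = False
  ~(((idle | ~power) | ((heat | ~heat) & ~open))) = True
    (idle | ~power) | ((heat | ~heat) & ~open) = False
      idle | ~power = False
        ~power = False
      (heat | ~heat) & ~open = False
        heat | ~heat = True
          ~heat = True
        ~open = False
Both conjuncts True, so the formula holds.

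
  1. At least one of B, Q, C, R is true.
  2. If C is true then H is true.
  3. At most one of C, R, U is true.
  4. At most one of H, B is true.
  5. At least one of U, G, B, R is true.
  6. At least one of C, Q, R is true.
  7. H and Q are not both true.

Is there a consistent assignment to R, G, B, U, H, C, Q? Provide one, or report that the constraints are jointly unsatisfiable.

R = True; G = True; B = False; U = False; H = False; C = False; Q = True

  (1) {B, Q, C, R}: 2 true — at least one ✓
  (2) C=F ⇒ H: vacuous ✓
  (3) {C, R, U}: 1 true — at most one ✓
  (4) {H, B}: 0 true — at most one ✓
  (5) {U, G, B, R}: 2 true — at least one ✓
  (6) {C, Q, R}: 2 true — at least one ✓
  (7) H=F, Q=T — not both ✓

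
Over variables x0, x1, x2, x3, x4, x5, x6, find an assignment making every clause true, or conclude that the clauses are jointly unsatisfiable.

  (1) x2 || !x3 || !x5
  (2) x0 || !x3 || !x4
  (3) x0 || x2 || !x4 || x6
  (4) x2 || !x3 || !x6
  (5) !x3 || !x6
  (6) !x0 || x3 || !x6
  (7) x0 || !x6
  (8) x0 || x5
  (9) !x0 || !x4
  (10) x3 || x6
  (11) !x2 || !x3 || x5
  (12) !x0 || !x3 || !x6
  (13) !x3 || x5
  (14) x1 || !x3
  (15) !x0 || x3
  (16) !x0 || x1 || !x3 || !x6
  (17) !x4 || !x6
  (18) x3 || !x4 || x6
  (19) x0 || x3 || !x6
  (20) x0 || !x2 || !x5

Try x0 = False:
  (x0 || !x6) forces x6 = False.
  (x0 || x5) forces x5 = True.
  (x3 || x6) forces x3 = True.
  (x2 || !x3 || !x5) forces x2 = True.
  clause (x0 || !x2 || !x5) is falsified — backtrack.
So x0 = True.
  then (!x0 || !x4) forces x4 = False.
  then (!x0 || x3) forces x3 = True.
  then (!x3 || !x6) forces x6 = False.
  then (!x3 || x5) forces x5 = True.
  then (x1 || !x3) forces x1 = True.
  then (x2 || !x3 || !x5) forces x2 = True.
All clauses satisfied.

x0 = True; x1 = True; x2 = True; x3 = True; x4 = False; x5 = True; x6 = False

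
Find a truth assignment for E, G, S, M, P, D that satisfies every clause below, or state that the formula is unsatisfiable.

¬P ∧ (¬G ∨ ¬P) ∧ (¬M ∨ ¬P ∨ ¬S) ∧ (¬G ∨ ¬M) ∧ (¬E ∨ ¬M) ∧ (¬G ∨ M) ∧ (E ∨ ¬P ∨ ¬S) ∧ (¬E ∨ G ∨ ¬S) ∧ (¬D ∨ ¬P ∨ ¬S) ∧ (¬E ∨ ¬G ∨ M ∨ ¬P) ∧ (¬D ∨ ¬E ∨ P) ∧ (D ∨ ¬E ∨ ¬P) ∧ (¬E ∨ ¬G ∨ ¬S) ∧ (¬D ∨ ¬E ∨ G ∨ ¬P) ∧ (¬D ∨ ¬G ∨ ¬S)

E = False; G = False; S = False; M = False; P = False; D = False

Unit clause (¬P) forces P = False.
Set E = False.
Set G = False.
Set S = False.
Set M = False.
Set D = False.
All clauses satisfied.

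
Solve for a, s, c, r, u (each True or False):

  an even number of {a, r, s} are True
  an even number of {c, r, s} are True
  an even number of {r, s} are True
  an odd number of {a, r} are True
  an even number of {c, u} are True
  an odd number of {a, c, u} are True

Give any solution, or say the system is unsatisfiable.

Adding constraints 1, 3, 5, 6 mod 2: every variable appears an even number of times on the left, so the left side is 0.
But the right sides sum to 1 (mod 2). 0 ≠ 1 — the system is inconsistent.

No satisfying assignment exists.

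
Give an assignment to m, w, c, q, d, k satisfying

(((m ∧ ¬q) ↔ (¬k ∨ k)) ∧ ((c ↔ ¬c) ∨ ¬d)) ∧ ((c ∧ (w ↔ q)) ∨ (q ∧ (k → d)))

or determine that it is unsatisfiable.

m = True, w = False, c = True, q = False, d = False, k = False

  ((m ∧ ¬q) ↔ (¬k ∨ k)) ∧ ((c ↔ ¬c) ∨ ¬d) = True
    (m ∧ ¬q) ↔ (¬k ∨ k) = True
      m ∧ ¬q = True
        ¬q = True
      ¬k ∨ k = True
        ¬k = True
    (c ↔ ¬c) ∨ ¬d = True
      c ↔ ¬c = False
        ¬c = False
      ¬d = True
  (c ∧ (w ↔ q)) ∨ (q ∧ (k → d)) = True
    c ∧ (w ↔ q) = True
      w ↔ q = True
    q ∧ (k → d) = False
      k → d = True
Both conjuncts True, so the formula holds.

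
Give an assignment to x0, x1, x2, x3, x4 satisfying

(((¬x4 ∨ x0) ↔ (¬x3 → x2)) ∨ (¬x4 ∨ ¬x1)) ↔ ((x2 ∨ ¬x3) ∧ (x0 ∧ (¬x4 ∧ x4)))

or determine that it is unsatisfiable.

x0 = False, x1 = True, x2 = True, x3 = True, x4 = True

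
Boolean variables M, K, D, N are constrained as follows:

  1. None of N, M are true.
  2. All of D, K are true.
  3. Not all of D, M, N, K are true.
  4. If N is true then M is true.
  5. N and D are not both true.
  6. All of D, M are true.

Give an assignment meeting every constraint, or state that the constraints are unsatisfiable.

No satisfying assignment exists.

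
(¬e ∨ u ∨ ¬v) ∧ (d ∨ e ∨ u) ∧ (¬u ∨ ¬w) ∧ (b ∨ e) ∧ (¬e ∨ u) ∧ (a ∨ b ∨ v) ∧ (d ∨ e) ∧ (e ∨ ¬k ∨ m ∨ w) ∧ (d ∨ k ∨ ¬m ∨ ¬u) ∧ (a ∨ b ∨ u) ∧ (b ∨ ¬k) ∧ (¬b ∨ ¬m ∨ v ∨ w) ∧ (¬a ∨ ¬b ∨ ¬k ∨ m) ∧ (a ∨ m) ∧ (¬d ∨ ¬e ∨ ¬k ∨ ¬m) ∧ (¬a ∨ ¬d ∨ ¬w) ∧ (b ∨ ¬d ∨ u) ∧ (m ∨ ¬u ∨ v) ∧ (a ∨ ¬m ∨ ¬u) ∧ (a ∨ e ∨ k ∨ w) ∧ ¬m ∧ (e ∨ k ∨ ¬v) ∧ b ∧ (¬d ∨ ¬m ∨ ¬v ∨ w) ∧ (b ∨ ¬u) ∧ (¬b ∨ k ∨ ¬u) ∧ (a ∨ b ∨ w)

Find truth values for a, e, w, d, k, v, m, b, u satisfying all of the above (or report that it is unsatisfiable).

a = True, e = False, w = False, d = True, k = False, v = False, m = False, b = True, u = False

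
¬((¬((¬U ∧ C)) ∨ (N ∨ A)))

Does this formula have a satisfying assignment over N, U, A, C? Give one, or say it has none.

N = False; U = False; A = False; C = True

  ¬((¬((¬U ∧ C)) ∨ (N ∨ A))) = True
    ¬((¬U ∧ C)) ∨ (N ∨ A) = False
      ¬((¬U ∧ C)) = False
        ¬U ∧ C = True
          ¬U = True
      N ∨ A = False
The formula evaluates to True.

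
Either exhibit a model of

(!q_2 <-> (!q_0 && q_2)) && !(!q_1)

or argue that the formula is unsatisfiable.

q_0=T, q_1=T, q_2=T

  !q_2 <-> (!q_0 && q_2) = True
    !q_2 = False
    !q_0 && q_2 = False
      !q_0 = False
  !(!q_1) = True
    !q_1 = False
Both conjuncts True, so the formula holds.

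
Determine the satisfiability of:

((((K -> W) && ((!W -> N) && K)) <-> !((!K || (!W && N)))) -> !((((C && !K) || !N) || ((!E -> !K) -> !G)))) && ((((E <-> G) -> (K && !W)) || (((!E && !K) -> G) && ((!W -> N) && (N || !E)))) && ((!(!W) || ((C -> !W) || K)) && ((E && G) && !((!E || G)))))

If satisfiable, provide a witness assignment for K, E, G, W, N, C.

UNSATISFIABLE

Case G = True: the conjunct !((!E || G)) becomes !((!E || True)) = False.
Case G = False: the conjunct G is False.
Both cases fail — unsatisfiable.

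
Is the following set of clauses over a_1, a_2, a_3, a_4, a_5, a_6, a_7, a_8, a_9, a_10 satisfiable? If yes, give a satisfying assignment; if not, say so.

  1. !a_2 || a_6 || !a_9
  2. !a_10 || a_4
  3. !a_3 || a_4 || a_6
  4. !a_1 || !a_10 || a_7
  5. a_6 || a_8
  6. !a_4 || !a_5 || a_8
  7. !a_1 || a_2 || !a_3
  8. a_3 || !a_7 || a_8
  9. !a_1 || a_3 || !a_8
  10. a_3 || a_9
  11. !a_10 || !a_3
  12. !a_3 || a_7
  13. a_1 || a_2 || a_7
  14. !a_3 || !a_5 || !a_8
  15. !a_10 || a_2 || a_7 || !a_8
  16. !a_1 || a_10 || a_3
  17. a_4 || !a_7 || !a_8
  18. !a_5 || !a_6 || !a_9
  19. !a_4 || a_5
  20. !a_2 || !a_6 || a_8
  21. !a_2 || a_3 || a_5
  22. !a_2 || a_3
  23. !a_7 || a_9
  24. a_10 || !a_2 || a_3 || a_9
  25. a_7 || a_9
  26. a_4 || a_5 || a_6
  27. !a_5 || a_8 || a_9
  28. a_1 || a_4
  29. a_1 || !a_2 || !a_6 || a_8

a_1: False, a_2: False, a_3: False, a_4: True, a_5: True, a_6: False, a_7: True, a_8: True, a_9: True, a_10: False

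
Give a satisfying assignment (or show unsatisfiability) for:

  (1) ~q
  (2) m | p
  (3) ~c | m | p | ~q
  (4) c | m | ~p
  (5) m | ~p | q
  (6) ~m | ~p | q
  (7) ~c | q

Unit clause (~q) forces q = False.
In (~c | q) only ~c is left, so c = False.
Try m = False:
  (m | p) forces p = True.
  clause (c | m | ~p) is falsified — backtrack.
So m = True.
  then (~m | ~p | q) forces p = False.
Check each clause:
  (~q): ~q holds.
  (m | p): m holds.
  (~c | m | p | ~q): ~c holds.
  (c | m | ~p): m holds.
  (m | ~p | q): m holds.
  (~m | ~p | q): ~p holds.
  (~c | q): ~c holds.
All clauses satisfied.

q = False; m = True; p = False; c = False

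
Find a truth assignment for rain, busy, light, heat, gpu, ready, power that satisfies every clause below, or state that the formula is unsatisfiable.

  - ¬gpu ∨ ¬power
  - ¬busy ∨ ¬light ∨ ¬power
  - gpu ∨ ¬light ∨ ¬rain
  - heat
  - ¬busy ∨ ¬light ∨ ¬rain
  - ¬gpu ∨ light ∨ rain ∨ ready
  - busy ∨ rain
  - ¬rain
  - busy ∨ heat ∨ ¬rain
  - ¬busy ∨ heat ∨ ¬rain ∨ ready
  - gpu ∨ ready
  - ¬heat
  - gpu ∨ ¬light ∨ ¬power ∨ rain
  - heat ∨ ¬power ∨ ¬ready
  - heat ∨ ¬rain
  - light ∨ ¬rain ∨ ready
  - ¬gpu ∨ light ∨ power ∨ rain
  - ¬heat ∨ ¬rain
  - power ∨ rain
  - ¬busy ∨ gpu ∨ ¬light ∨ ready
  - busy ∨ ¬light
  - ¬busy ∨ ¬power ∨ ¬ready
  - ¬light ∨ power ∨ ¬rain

The formula is unsatisfiable.

Case heat = True:
  Clause (¬heat) is falsified — contradiction.
Case heat = False:
  Clause (heat) is falsified — contradiction.
Both cases fail, so the formula is unsatisfiable.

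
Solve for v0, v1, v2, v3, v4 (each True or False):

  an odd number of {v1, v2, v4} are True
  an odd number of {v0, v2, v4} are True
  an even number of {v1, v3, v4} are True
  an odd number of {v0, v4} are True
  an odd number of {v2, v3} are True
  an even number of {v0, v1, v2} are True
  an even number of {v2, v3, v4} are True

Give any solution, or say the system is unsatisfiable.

v0: False, v1: False, v2: False, v3: True, v4: True

{v1, v2, v4}: 1 true → odd ✓
{v0, v2, v4}: 1 true → odd ✓
{v1, v3, v4}: 2 true → even ✓
{v0, v4}: 1 true → odd ✓
{v2, v3}: 1 true → odd ✓
{v0, v1, v2}: 0 true → even ✓
{v2, v3, v4}: 2 true → even ✓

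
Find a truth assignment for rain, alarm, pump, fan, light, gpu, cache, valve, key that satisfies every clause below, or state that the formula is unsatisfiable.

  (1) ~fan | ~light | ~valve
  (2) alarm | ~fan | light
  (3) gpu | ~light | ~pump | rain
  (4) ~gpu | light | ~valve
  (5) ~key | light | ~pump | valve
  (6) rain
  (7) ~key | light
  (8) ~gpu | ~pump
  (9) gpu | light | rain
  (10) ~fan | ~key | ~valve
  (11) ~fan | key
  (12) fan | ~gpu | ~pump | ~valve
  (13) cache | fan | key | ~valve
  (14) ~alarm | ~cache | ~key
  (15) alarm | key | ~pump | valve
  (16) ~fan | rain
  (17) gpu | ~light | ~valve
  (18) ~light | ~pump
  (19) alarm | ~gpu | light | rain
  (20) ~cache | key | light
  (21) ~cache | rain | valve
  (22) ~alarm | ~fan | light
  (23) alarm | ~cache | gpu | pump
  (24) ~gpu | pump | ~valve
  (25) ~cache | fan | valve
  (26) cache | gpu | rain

Unit clause (rain) forces rain = True.
Set alarm = False.
Set pump = False.
Set fan = True.
  then (alarm | ~fan | light) forces light = True.
  then (~fan | key) forces key = True.
  then (~fan | ~light | ~valve) forces valve = False.
Set gpu = True.
Set cache = True.
All clauses satisfied.

rain = True; alarm = False; pump = False; fan = True; light = True; gpu = True; cache = True; valve = False; key = True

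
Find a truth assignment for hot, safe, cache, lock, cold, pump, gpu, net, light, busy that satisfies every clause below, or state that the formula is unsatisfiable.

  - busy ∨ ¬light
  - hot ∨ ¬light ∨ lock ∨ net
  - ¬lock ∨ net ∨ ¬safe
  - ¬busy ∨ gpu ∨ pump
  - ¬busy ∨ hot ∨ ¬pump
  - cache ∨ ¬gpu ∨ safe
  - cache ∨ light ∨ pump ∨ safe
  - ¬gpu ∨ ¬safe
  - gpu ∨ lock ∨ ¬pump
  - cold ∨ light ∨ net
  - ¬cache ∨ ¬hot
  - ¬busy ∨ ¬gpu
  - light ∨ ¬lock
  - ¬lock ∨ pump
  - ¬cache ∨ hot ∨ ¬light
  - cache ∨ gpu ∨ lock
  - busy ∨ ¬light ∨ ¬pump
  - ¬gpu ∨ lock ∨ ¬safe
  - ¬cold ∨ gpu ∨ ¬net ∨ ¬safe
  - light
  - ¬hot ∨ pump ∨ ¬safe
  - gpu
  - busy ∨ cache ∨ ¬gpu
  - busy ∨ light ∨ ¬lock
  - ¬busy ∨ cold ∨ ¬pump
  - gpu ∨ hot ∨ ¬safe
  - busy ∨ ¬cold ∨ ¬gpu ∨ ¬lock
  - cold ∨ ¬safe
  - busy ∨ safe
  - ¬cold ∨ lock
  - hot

Unsatisfiable — no assignment works.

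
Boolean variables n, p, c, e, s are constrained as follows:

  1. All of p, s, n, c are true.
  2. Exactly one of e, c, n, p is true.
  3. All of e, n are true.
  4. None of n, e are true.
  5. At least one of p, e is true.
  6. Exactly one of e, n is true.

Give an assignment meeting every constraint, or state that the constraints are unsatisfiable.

Case n = True:
  Constraint (4) is violated (n=T) — contradiction.
Case n = False:
  Constraint (1) is violated (n=F) — contradiction.
Both cases fail — unsatisfiable.

No satisfying assignment exists.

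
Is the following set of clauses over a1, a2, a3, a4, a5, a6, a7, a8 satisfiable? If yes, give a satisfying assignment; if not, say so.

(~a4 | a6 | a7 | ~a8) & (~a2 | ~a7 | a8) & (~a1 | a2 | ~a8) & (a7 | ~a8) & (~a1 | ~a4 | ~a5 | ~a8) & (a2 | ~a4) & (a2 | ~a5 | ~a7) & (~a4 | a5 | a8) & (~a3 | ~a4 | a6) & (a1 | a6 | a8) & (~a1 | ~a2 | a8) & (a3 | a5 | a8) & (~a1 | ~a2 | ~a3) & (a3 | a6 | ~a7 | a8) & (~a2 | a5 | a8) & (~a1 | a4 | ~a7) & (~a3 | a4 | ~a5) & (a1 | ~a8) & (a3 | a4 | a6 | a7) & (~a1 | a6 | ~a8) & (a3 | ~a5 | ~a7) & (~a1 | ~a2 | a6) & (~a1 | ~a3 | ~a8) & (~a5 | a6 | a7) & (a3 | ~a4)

a1=F, a2=T, a3=F, a4=F, a5=T, a6=T, a7=F, a8=F

Set a1 = False.
  then (a1 | ~a8) forces a8 = False.
  then (a1 | a6 | a8) forces a6 = True.
Set a2 = True.
  then (~a2 | ~a7 | a8) forces a7 = False.
  then (~a2 | a5 | a8) forces a5 = True.
Set a3 = False.
  then (a3 | ~a4) forces a4 = False.
All clauses satisfied.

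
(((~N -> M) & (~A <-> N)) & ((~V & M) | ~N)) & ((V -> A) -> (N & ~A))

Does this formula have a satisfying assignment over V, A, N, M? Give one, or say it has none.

V = False, A = False, N = True, M = True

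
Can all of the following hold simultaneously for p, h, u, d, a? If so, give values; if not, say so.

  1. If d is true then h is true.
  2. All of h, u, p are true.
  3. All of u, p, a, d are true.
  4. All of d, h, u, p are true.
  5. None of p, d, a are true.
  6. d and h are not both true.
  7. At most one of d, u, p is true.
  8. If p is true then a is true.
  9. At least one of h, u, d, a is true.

Case p = True:
  Constraint (5) is violated (p=T) — contradiction.
Case p = False:
  Constraint (2) is violated (p=F) — contradiction.
Both cases fail — unsatisfiable.

Unsatisfiable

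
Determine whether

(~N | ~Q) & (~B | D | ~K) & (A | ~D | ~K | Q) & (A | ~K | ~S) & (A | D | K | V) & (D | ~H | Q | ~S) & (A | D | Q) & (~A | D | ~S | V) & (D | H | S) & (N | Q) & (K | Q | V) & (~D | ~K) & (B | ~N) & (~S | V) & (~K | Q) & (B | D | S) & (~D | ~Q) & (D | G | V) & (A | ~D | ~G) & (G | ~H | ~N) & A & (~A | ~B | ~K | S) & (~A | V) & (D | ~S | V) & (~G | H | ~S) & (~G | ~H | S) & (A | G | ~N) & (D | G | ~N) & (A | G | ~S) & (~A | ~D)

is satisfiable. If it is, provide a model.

Unit clause (A) forces A = True.
In (~A | V) only V is left, so V = True.
In (~A | ~D) only ~D is left, so D = False.
Set K = False.
Set N = False.
  then (N | Q) forces Q = True.
Set S = True.
Set G = True.
  then (~G | H | ~S) forces H = True.
Set B = False.
All clauses satisfied.

V=T; K=F; N=F; A=T; D=F; S=T; G=T; H=T; B=F; Q=T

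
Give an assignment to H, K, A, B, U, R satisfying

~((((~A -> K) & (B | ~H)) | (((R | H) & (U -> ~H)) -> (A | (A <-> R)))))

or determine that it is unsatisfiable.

H = True, K = False, A = False, B = True, U = False, R = True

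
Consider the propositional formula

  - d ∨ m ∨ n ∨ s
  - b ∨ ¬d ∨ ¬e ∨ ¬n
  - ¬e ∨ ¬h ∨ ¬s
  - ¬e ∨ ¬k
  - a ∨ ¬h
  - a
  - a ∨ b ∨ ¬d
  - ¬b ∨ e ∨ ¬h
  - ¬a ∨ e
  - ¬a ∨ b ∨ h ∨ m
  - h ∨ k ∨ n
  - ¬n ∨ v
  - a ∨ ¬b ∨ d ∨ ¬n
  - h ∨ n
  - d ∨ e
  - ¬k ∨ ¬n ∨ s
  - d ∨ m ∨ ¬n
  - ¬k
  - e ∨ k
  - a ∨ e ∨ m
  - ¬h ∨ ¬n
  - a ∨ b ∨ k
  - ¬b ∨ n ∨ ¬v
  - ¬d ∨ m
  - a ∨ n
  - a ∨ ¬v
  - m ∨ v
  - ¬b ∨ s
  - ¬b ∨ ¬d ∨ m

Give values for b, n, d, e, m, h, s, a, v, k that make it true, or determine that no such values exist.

b: False, n: False, d: True, e: True, m: True, h: True, s: False, a: True, v: False, k: False

Unit clause (a) forces a = True.
In (¬a ∨ e) only e is left, so e = True.
Unit clause (¬k) forces k = False.
Set b = False.
Set n = False.
  then (h ∨ k ∨ n) forces h = True.
  then (¬e ∨ ¬h ∨ ¬s) forces s = False.
Set d = True.
  then (¬d ∨ m) forces m = True.
Set v = False.
All clauses satisfied.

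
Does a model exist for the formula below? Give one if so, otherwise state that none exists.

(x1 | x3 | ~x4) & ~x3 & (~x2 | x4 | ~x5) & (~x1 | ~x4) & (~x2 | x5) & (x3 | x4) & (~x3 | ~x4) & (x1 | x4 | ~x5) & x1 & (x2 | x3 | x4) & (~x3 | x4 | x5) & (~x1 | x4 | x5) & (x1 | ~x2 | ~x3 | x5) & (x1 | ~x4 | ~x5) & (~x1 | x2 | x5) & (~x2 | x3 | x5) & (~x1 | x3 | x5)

Unsatisfiable — no assignment works.

Case x1 = True:
  (~x3) forces x3 = False.
  (~x1 | ~x4) forces x4 = False.
  Clause (x3 | x4) is falsified — contradiction.
Case x1 = False:
  Clause (x1) is falsified — contradiction.
Both cases fail, so the formula is unsatisfiable.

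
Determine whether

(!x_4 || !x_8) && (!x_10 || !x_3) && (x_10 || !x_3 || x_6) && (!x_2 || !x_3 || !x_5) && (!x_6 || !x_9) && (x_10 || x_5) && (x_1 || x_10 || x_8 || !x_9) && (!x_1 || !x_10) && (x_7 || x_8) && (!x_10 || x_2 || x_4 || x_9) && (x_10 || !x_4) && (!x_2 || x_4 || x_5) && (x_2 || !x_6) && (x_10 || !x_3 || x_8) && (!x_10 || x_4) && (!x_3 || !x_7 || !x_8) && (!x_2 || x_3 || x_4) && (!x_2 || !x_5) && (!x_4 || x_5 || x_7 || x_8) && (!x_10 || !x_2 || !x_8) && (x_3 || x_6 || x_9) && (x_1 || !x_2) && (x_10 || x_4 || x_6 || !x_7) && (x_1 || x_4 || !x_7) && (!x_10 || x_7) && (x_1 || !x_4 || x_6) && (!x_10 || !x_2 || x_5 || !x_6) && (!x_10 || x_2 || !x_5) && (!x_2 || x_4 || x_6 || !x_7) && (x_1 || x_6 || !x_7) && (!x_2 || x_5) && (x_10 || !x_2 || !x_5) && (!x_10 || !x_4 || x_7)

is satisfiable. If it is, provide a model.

x_1 = False, x_2 = False, x_3 = False, x_4 = False, x_5 = True, x_6 = False, x_7 = False, x_8 = True, x_9 = True, x_10 = False

Set x_1 = False.
  then (x_1 || !x_2) forces x_2 = False.
  then (x_2 || !x_6) forces x_6 = False.
  then (x_1 || !x_4 || x_6) forces x_4 = False.
  then (x_1 || x_6 || !x_7) forces x_7 = False.
  then (x_7 || x_8) forces x_8 = True.
  then (!x_10 || x_4) forces x_10 = False.
  then (x_10 || !x_3 || x_6) forces x_3 = False.
  then (x_10 || x_5) forces x_5 = True.
  then (x_3 || x_6 || x_9) forces x_9 = True.
All clauses satisfied.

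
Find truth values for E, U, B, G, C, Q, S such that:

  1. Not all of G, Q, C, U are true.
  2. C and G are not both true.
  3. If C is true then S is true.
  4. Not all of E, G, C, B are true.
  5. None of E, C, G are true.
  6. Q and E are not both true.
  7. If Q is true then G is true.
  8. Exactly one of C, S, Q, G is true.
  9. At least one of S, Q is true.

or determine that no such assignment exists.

E: False; U: True; B: False; G: False; C: False; Q: False; S: True

  (1) {G, Q, C, U}: 1/4 true — not all ✓
  (2) C=F, G=F — not both ✓
  (3) C=F ⇒ S: vacuous ✓
  (4) {E, G, C, B}: 0/4 true — not all ✓
  (5) {E, C, G}: 0 true — none ✓
  (6) Q=F, E=F — not both ✓
  (7) Q=F ⇒ G: vacuous ✓
  (8) {C, S, Q, G}: 1 true — exactly one ✓
  (9) {S, Q}: 1 true — at least one ✓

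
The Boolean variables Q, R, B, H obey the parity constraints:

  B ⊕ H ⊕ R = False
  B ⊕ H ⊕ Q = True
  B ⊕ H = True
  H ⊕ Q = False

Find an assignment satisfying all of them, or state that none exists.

Q = False, R = True, B = True, H = False

B ⊕ H ⊕ R = T ⊕ F ⊕ T = False ✓
B ⊕ H ⊕ Q = T ⊕ F ⊕ F = True ✓
B ⊕ H = T ⊕ F = True ✓
H ⊕ Q = F ⊕ F = False ✓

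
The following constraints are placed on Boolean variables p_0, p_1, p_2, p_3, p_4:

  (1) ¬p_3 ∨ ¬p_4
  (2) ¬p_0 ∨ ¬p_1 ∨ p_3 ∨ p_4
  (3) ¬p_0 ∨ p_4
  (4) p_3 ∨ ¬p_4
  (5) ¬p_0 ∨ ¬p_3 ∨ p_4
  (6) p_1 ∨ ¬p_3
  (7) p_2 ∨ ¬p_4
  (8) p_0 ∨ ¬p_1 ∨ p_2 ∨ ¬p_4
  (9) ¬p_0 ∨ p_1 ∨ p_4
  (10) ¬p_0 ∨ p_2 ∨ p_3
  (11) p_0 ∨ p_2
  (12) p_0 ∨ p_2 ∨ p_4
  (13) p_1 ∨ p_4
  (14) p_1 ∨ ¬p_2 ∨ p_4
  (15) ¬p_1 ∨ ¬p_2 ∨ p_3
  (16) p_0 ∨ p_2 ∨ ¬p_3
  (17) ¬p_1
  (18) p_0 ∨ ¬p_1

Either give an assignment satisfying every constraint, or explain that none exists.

Unsatisfiable — no assignment works.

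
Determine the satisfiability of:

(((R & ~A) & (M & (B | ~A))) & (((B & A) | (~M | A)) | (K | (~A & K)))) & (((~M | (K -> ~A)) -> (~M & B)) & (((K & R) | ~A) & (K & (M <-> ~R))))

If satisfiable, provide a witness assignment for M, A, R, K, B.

Unsatisfiable — no assignment works.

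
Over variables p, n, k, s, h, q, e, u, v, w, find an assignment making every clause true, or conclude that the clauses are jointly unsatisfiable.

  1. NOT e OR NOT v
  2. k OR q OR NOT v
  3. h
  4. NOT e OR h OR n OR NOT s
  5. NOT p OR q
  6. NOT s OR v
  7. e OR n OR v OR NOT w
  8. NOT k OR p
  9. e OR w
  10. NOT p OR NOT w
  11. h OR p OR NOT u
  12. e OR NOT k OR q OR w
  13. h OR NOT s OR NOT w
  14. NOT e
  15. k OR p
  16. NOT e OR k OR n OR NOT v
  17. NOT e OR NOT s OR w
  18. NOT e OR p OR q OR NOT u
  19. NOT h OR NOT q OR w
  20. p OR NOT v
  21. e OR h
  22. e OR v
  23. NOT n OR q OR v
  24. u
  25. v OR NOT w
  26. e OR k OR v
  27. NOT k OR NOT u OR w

No satisfying assignment exists.

Case h = True:
  (NOT e) forces e = False.
  (e OR w) forces w = True.
  (NOT p OR NOT w) forces p = False.
  (NOT k OR p) forces k = False.
  Clause (k OR p) is falsified — contradiction.
Case h = False:
  Clause (h) is falsified — contradiction.
Both cases fail, so the formula is unsatisfiable.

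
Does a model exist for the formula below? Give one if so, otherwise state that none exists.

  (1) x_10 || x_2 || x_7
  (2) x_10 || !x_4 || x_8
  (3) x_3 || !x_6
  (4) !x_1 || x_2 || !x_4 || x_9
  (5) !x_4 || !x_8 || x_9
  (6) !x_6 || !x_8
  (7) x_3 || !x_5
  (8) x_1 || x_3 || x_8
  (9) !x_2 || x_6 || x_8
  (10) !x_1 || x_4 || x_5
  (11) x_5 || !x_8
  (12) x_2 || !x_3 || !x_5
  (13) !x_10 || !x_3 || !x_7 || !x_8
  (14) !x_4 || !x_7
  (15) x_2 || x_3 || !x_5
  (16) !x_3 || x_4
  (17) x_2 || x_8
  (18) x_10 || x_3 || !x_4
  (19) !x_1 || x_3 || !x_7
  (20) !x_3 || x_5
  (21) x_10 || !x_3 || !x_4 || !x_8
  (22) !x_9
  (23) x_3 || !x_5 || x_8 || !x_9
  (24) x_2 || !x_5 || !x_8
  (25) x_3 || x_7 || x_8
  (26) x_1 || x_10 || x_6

x_1: False, x_2: True, x_3: True, x_4: True, x_5: True, x_6: True, x_7: False, x_8: False, x_9: False, x_10: True

Unit clause (!x_9) forces x_9 = False.
Set x_1 = False.
Try x_2 = False:
  (x_2 || x_8) forces x_8 = True.
  (!x_4 || !x_8 || x_9) forces x_4 = False.
  (!x_6 || !x_8) forces x_6 = False.
  (x_5 || !x_8) forces x_5 = True.
  clause (x_2 || !x_5 || !x_8) is falsified — backtrack.
So x_2 = True.
Set x_3 = True.
  then (!x_3 || x_4) forces x_4 = True.
  then (!x_3 || x_5) forces x_5 = True.
  then (!x_4 || !x_8 || x_9) forces x_8 = False.
  then (!x_2 || x_6 || x_8) forces x_6 = True.
  then (!x_4 || !x_7) forces x_7 = False.
  then (x_10 || !x_4 || x_8) forces x_10 = True.
All clauses satisfied.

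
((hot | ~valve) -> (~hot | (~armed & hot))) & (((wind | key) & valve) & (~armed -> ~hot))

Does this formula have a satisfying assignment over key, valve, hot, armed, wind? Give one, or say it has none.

key=F, valve=T, hot=F, armed=F, wind=T

  (hot | ~valve) -> (~hot | (~armed & hot)) = True
    hot | ~valve = False
      ~valve = False
    ~hot | (~armed & hot) = True
      ~hot = True
      ~armed & hot = False
        ~armed = True
  ((wind | key) & valve) & (~armed -> ~hot) = True
    (wind | key) & valve = True
      wind | key = True
    ~armed -> ~hot = True
      ~armed = True
      ~hot = True
Both conjuncts True, so the formula holds.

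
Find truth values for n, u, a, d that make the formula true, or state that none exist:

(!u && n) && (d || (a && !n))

n = True, u = False, a = False, d = True

  !u && n = True
    !u = True
  d || (a && !n) = True
    a && !n = False
      !n = False
Both conjuncts True, so the formula holds.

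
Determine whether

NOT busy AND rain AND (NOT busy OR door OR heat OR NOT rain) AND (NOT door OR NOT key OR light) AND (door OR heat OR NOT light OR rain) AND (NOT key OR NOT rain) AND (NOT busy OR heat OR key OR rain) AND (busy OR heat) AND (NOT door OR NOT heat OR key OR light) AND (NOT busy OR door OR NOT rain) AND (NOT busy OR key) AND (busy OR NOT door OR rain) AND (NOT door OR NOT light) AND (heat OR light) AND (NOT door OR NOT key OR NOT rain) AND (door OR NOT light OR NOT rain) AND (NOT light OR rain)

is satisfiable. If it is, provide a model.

Unit clause (NOT busy) forces busy = False.
Unit clause (rain) forces rain = True.
In (NOT key OR NOT rain) only NOT key is left, so key = False.
In (busy OR heat) only heat is left, so heat = True.
Try light = True:
  (NOT door OR NOT light) forces door = False.
  clause (door OR NOT light OR NOT rain) is falsified — backtrack.
So light = False.
  then (NOT door OR NOT heat OR key OR light) forces door = False.
All clauses satisfied.

light = False, rain = True, door = False, key = False, busy = False, heat = True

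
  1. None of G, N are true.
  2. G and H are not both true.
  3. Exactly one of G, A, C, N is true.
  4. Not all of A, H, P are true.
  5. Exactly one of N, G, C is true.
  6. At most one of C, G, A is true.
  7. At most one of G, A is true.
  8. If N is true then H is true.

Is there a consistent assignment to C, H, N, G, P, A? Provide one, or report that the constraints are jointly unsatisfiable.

C: True, H: False, N: False, G: False, P: True, A: False

  (1) {G, N}: 0 true — none ✓
  (2) G=F, H=F — not both ✓
  (3) {G, A, C, N}: 1 true — exactly one ✓
  (4) {A, H, P}: 1/3 true — not all ✓
  (5) {N, G, C}: 1 true — exactly one ✓
  (6) {C, G, A}: 1 true — at most one ✓
  (7) {G, A}: 0 true — at most one ✓
  (8) N=F ⇒ H: vacuous ✓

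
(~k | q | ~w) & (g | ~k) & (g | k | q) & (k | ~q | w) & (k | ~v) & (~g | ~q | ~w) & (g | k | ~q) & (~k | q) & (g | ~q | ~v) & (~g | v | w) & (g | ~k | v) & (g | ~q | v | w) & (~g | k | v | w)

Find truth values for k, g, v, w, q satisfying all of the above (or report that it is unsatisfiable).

k: True; g: True; v: True; w: False; q: True

Set k = True.
  then (g | ~k) forces g = True.
  then (~k | q) forces q = True.
  then (~g | ~q | ~w) forces w = False.
  then (~g | v | w) forces v = True.
All clauses satisfied.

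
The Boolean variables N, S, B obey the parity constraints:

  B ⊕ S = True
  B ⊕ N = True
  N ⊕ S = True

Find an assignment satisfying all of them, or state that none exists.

Adding constraints 1, 2, 3 mod 2: every variable appears an even number of times on the left, so the left side is 0.
But the right sides sum to 1 (mod 2). 0 ≠ 1 — the system is inconsistent.

Unsatisfiable — no assignment works.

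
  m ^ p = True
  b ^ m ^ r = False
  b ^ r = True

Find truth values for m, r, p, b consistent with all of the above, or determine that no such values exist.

m=T; r=F; p=F; b=T

m ^ p = T ^ F = True ✓
b ^ m ^ r = T ^ T ^ F = False ✓
b ^ r = T ^ F = True ✓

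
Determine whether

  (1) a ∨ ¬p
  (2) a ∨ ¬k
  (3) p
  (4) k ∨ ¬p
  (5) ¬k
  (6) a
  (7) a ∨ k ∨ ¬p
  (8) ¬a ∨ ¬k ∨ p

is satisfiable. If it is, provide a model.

Unsatisfiable

Case k = True:
  Clause (¬k) is falsified — contradiction.
Case k = False:
  (p) forces p = True.
  Clause (k ∨ ¬p) is falsified — contradiction.
Both cases fail, so the formula is unsatisfiable.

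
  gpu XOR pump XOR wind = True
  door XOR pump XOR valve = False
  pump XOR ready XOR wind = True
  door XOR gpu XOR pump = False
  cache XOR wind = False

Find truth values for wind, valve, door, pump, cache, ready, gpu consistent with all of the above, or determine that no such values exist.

wind = True; valve = False; door = False; pump = False; cache = True; ready = False; gpu = False

gpu XOR pump XOR wind = F XOR F XOR T = True ✓
door XOR pump XOR valve = F XOR F XOR F = False ✓
pump XOR ready XOR wind = F XOR F XOR T = True ✓
door XOR gpu XOR pump = F XOR F XOR F = False ✓
cache XOR wind = T XOR T = False ✓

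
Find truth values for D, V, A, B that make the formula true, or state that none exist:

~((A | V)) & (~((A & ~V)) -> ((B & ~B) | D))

D=T, V=F, A=F, B=T

  ~((A | V)) = True
    A | V = False
  ~((A & ~V)) -> ((B & ~B) | D) = True
    ~((A & ~V)) = True
      A & ~V = False
        ~V = True
    (B & ~B) | D = True
      B & ~B = False
        ~B = False
Both conjuncts True, so the formula holds.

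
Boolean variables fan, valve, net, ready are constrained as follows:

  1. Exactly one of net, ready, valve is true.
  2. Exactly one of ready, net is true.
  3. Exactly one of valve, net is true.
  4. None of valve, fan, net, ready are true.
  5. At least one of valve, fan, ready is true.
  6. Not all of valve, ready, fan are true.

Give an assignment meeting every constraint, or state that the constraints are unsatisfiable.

Case valve = True:
  Constraint (4) is violated (valve=T) — contradiction.
Case valve = False:
  (3) with valve=F forces net = True.
  Constraint (4) is violated (net=T) — contradiction.
Both cases fail — unsatisfiable.

The formula is unsatisfiable.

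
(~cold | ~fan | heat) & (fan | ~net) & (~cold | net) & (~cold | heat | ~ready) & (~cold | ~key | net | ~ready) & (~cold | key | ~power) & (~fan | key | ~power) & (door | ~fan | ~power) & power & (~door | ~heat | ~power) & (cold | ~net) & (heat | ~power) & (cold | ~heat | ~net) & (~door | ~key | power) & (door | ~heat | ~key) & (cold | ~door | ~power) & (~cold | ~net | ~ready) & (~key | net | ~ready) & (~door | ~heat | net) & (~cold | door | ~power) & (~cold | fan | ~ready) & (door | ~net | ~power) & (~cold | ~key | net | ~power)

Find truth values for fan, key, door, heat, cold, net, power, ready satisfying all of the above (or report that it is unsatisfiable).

fan=F, key=F, door=F, heat=T, cold=F, net=F, power=T, ready=T

Unit clause (power) forces power = True.
In (heat | ~power) only heat is left, so heat = True.
In (~door | ~heat | ~power) only ~door is left, so door = False.
In (door | ~heat | ~key) only ~key is left, so key = False.
In (~cold | door | ~power) only ~cold is left, so cold = False.
In (door | ~net | ~power) only ~net is left, so net = False.
In (~fan | key | ~power) only ~fan is left, so fan = False.
Set ready = True.
All clauses satisfied.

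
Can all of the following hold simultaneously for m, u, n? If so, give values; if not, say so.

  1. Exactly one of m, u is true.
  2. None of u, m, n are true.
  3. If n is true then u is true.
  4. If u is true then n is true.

Case m = True:
  Constraint (2) is violated (m=T) — contradiction.
Case m = False:
  (1) with m=F forces u = True.
  Constraint (2) is violated (u=T) — contradiction.
Both cases fail — unsatisfiable.

Unsatisfiable — no assignment works.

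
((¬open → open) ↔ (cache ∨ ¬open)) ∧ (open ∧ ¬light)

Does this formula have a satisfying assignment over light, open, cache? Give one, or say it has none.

light: False, open: True, cache: True

  (¬open → open) ↔ (cache ∨ ¬open) = True
    ¬open → open = True
      ¬open = False
    cache ∨ ¬open = True
      ¬open = False
  open ∧ ¬light = True
    ¬light = True
Both conjuncts True, so the formula holds.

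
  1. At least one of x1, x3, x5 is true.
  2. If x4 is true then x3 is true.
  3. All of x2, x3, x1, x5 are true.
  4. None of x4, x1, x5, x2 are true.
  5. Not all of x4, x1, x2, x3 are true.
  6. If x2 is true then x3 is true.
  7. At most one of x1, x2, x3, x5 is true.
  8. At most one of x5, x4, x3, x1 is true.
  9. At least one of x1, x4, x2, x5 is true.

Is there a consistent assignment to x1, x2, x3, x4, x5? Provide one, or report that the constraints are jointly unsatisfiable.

Case x1 = True:
  Constraint (4) is violated (x1=T) — contradiction.
Case x1 = False:
  Constraint (3) is violated (x1=F) — contradiction.
Both cases fail — unsatisfiable.

Unsatisfiable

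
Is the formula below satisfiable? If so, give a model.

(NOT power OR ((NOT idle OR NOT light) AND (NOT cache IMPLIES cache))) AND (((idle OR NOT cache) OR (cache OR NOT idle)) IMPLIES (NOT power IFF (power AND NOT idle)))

idle: True; power: True; cache: True; light: False

  NOT power OR ((NOT idle OR NOT light) AND (NOT cache IMPLIES cache)) = True
    NOT power = False
    (NOT idle OR NOT light) AND (NOT cache IMPLIES cache) = True
      NOT idle OR NOT light = True
        NOT idle = False
        NOT light = True
      NOT cache IMPLIES cache = True
        NOT cache = False
  ((idle OR NOT cache) OR (cache OR NOT idle)) IMPLIES (NOT power IFF (power AND NOT idle)) = True
    (idle OR NOT cache) OR (cache OR NOT idle) = True
      idle OR NOT cache = True
        NOT cache = False
      cache OR NOT idle = True
        NOT idle = False
    NOT power IFF (power AND NOT idle) = True
      NOT power = False
      power AND NOT idle = False
        NOT idle = False
Both conjuncts True, so the formula holds.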